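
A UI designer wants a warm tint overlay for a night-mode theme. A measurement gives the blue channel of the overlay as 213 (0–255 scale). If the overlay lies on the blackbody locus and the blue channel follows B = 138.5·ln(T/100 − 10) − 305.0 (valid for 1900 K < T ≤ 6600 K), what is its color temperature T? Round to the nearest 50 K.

5200 K

ln(t − 10) = (213 + 305.0) / 138.5 = 3.7401.
t − 10 = e^3.7401 = 42.101, so t = 52.101.
T = 100·t = 5210 K → 5200 K to the nearest 50 K.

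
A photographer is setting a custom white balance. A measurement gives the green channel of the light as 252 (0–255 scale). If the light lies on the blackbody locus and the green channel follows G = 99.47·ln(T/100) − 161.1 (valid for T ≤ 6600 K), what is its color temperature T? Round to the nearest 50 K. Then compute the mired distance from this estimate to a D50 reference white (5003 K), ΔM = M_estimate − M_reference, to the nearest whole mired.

ln t = (252 + 161.1) / 99.47 = 4.1530.
t = e^4.1530 = 63.625.
T = 100·t = 6363 K → 6350 K to the nearest 50 K.
M_estimate = 10⁶/6350 = 157.48; M_reference = 10⁶/5003 = 199.88.
ΔM = 157.48 − 199.88 = -42.40 → -42 mireds.

-42 mireds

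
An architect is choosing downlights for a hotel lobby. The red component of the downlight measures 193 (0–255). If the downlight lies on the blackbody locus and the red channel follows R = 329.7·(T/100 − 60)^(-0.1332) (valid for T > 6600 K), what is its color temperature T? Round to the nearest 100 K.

(t − 60)^(-0.1332) = 193/329.7 = 0.58538.
t − 60 = 0.58538^(1/-0.1332) = 0.58538^(-7.508) = 55.713, so t = 115.713.
T = 100·t = 11571 K → 11600 K to the nearest 100 K.

11600 K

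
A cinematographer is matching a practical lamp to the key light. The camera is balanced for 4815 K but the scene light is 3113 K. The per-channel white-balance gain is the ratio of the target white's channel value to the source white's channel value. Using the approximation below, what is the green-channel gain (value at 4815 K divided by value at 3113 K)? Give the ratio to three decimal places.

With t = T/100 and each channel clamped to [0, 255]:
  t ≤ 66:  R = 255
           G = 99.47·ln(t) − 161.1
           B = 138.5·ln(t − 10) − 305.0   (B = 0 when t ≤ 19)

1.240

At 3113 K (t = 31.13):
  G = 99.47·ln 31.13 − 161.1 = 99.47·3.4382 − 161.1 = 180.895.
At 4815 K (t = 48.15):
  G = 99.47·ln 48.15 − 161.1 = 99.47·3.8743 − 161.1 = 224.279.
Gain = 224.279 / 180.895 = 1.2398 → 1.240.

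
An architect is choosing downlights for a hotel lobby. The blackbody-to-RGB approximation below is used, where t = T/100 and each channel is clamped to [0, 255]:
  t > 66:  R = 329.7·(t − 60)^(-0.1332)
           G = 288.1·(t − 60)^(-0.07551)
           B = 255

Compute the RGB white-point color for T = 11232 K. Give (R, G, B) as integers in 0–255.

(195, 214, 255)

t = 11232/100 = 112.32; the t > 66 branch applies.
R = 329.7·(112.32 − 60)^(-0.1332) = 329.7·52.32^(-0.1332) = 329.7·0.59030 = 194.622.
G = 288.1·(112.32 − 60)^(-0.07551) = 288.1·52.32^(-0.07551) = 288.1·0.74169 = 213.681.
B = 255 by definition for t > 66.
Rounded: (195, 214, 255).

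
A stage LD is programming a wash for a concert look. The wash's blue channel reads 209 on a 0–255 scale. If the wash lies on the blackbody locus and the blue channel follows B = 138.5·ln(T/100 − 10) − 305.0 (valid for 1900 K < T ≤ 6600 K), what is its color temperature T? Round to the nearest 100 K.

5100 K

ln(t − 10) = (209 + 305.0) / 138.5 = 3.7112.
t − 10 = e^3.7112 = 40.903, so t = 50.903.
T = 100·t = 5090 K → 5100 K to the nearest 100 K.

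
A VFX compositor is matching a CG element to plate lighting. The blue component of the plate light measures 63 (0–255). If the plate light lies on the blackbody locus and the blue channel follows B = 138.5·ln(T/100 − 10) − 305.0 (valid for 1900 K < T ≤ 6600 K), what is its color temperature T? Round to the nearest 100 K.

2400 K

ln(t − 10) = (63 + 305.0) / 138.5 = 2.6570.
t − 10 = e^2.6570 = 14.254, so t = 24.254.
T = 100·t = 2425 K → 2400 K to the nearest 100 K.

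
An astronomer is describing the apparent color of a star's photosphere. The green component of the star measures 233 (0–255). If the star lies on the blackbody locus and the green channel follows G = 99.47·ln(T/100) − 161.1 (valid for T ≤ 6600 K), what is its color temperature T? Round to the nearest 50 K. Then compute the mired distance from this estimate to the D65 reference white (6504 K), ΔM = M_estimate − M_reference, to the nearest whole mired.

+37 mireds

ln t = (233 + 161.1) / 99.47 = 3.9620.
t = e^3.9620 = 52.562.
T = 100·t = 5256 K → 5250 K to the nearest 50 K.
M_estimate = 10⁶/5250 = 190.48; M_reference = 10⁶/6504 = 153.75.
ΔM = 190.48 − 153.75 = 36.72 → +37 mireds.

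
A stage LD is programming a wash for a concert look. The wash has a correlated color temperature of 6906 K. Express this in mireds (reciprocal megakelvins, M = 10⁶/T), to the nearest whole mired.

145 mireds

M = 10⁶ / 6906 = 144.802 → 145 mireds.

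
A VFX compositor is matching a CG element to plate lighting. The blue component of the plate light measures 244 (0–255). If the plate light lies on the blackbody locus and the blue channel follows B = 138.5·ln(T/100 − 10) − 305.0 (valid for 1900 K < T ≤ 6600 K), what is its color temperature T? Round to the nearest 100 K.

ln(t − 10) = (244 + 305.0) / 138.5 = 3.9639.
t − 10 = e^3.9639 = 52.662, so t = 62.662.
T = 100·t = 6266 K → 6300 K to the nearest 100 K.

6300 K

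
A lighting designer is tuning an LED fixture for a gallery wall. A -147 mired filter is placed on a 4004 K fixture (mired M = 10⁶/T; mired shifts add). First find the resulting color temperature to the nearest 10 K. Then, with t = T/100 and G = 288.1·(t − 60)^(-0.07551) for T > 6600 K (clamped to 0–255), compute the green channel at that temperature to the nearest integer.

219

M_in = 10⁶/4004 = 249.75; M_out = 249.75 + (-147) = 102.75.
T_out = 10⁶/102.75 = 9732.3 K → 9730 K; t = 97.3.
G = 288.1·(97.3 − 60)^(-0.07551) = 288.1·37.3^(-0.07551) = 288.1·0.76089 = 219.212.
Rounded: 219.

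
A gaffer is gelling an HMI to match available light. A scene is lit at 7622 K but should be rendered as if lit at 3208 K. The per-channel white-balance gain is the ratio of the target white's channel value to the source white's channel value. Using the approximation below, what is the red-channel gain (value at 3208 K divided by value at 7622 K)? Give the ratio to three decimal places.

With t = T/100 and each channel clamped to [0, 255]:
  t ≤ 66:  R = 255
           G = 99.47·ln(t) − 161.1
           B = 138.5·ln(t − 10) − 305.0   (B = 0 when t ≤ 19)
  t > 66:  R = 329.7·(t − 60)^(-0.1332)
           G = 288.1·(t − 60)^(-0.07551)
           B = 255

1.121

At 7622 K (t = 76.22):
  R = 329.7·(76.22 − 60)^(-0.1332) = 329.7·16.22^(-0.1332) = 329.7·0.68996 = 227.478.
At 3208 K (t = 32.08):
  R = 255 by definition for t ≤ 66.
Gain = 255.000 / 227.478 = 1.1210 → 1.121.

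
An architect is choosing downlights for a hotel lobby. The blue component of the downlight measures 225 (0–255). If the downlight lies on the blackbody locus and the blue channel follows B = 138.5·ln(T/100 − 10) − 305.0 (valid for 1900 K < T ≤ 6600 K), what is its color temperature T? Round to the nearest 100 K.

ln(t − 10) = (225 + 305.0) / 138.5 = 3.8267.
t − 10 = e^3.8267 = 45.911, so t = 55.911.
T = 100·t = 5591 K → 5600 K to the nearest 100 K.

5600 K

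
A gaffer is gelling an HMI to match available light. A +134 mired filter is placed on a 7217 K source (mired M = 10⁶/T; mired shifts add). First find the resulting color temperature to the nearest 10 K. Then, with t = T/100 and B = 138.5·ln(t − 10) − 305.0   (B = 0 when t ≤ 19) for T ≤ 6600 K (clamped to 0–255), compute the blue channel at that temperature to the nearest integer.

150

M_in = 10⁶/7217 = 138.56; M_out = 138.56 + (+134) = 272.56.
T_out = 10⁶/272.56 = 3668.9 K → 3670 K; t = 36.7.
B = 138.5·ln(36.7 − 10) − 305.0 = 138.5·ln 26.7 − 305.0 = 138.5·3.2847 − 305.0 = 149.926.
Rounded: 150.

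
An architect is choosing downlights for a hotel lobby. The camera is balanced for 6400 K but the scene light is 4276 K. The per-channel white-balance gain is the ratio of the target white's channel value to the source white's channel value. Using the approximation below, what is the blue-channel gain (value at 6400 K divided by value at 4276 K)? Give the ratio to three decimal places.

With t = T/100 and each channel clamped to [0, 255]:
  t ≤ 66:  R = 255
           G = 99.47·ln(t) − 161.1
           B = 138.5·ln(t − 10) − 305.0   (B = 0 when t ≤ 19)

At 4276 K (t = 42.76):
  B = 138.5·ln(42.76 − 10) − 305.0 = 138.5·ln 32.76 − 305.0 = 138.5·3.4892 − 305.0 = 178.255.
At 6400 K (t = 64):
  B = 138.5·ln(64 − 10) − 305.0 = 138.5·ln 54 − 305.0 = 138.5·3.9890 − 305.0 = 247.474.
Gain = 247.474 / 178.255 = 1.3883 → 1.388.

1.388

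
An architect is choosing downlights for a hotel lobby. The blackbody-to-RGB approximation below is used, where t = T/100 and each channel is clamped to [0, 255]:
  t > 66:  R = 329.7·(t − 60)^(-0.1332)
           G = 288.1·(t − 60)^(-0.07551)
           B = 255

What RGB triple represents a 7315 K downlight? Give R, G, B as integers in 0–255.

t = 7315/100 = 73.15; the t > 66 branch applies.
R = 329.7·(73.15 − 60)^(-0.1332) = 329.7·13.15^(-0.1332) = 329.7·0.70951 = 233.926.
G = 288.1·(73.15 − 60)^(-0.07551) = 288.1·13.15^(-0.07551) = 288.1·0.82321 = 237.166.
B = 255 by definition for t > 66.
Rounded: (234, 237, 255).

R=234, G=237, B=255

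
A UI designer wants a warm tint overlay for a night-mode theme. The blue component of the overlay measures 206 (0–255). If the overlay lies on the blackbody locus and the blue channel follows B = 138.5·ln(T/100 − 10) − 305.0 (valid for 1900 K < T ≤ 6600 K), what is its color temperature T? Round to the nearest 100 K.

ln(t − 10) = (206 + 305.0) / 138.5 = 3.6895.
t − 10 = e^3.6895 = 40.026, so t = 50.026.
T = 100·t = 5003 K → 5000 K to the nearest 100 K.

5000 K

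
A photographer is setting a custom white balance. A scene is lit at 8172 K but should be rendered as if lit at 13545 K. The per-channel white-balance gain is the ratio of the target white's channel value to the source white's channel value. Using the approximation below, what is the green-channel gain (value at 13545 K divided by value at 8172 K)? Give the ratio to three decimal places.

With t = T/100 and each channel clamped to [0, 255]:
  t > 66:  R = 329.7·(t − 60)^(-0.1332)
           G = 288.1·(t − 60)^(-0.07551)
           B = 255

At 8172 K (t = 81.72):
  G = 288.1·(81.72 − 60)^(-0.07551) = 288.1·21.72^(-0.07551) = 288.1·0.79260 = 228.348.
At 13545 K (t = 135.45):
  G = 288.1·(135.45 − 60)^(-0.07551) = 288.1·75.45^(-0.07551) = 288.1·0.72147 = 207.855.
Gain = 207.855 / 228.348 = 0.9103 → 0.910.

0.910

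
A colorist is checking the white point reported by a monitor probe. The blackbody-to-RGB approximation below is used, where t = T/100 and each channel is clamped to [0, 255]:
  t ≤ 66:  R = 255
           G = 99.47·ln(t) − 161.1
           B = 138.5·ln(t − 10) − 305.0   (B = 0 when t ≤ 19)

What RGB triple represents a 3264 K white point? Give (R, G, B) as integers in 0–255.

t = 3264/100 = 32.64; the t ≤ 66 branch applies.
R = 255 by definition for t ≤ 66.
G = 99.47·ln 32.64 − 161.1 = 99.47·3.4855 − 161.1 = 185.607.
B = 138.5·ln(32.64 − 10) − 305.0 = 138.5·ln 22.64 − 305.0 = 138.5·3.1197 − 305.0 = 127.081.
Rounded: (255, 186, 127).

(255, 186, 127)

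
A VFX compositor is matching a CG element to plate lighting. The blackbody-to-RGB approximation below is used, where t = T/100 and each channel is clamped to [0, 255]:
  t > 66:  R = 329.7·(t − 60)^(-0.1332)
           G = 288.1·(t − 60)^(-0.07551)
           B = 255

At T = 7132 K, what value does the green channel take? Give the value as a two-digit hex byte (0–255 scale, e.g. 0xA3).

0xF0

t = 7132/100 = 71.32; the t > 66 branch applies.
G = 288.1·(71.32 − 60)^(-0.07551) = 288.1·11.32^(-0.07551) = 288.1·0.83258 = 239.865.
Rounded: 240; in hex, 0xF0.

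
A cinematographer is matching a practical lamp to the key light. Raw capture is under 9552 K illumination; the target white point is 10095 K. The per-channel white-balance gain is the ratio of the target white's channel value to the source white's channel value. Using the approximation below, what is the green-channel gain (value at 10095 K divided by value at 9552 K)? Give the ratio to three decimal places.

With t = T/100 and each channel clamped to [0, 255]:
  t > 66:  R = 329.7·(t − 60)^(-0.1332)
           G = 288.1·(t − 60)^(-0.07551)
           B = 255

0.989

At 9552 K (t = 95.52):
  G = 288.1·(95.52 − 60)^(-0.07551) = 288.1·35.52^(-0.07551) = 288.1·0.76370 = 220.022.
At 10095 K (t = 100.95):
  G = 288.1·(100.95 − 60)^(-0.07551) = 288.1·40.95^(-0.07551) = 288.1·0.75554 = 217.672.
Gain = 217.672 / 220.022 = 0.9893 → 0.989.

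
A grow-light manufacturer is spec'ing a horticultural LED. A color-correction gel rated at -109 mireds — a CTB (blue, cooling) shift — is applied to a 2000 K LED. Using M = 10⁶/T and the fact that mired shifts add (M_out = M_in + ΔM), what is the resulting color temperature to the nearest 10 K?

2560 K

M_in = 10⁶/2000 = 500.00 mireds.
M_out = 500.00 + (-109) = 391.00 mireds.
T_out = 10⁶/391.00 = 2557.5 K → 2560 K.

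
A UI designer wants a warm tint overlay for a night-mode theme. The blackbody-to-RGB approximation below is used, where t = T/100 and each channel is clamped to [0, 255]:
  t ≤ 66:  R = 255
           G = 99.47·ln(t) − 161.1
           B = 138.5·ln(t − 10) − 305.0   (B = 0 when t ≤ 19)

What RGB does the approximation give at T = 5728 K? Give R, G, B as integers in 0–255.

R=255, G=242, B=229

t = 5728/100 = 57.28; the t ≤ 66 branch applies.
R = 255 by definition for t ≤ 66.
G = 99.47·ln 57.28 − 161.1 = 99.47·4.0480 − 161.1 = 241.550.
B = 138.5·ln(57.28 − 10) − 305.0 = 138.5·ln 47.28 − 305.0 = 138.5·3.8561 − 305.0 = 229.068.
Rounded: (255, 242, 229).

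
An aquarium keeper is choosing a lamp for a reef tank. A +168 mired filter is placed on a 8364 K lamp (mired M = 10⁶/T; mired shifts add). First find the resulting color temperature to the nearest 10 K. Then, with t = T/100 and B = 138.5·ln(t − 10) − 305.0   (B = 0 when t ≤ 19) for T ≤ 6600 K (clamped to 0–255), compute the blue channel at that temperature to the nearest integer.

M_in = 10⁶/8364 = 119.56; M_out = 119.56 + (+168) = 287.56.
T_out = 10⁶/287.56 = 3477.5 K → 3480 K; t = 34.8.
B = 138.5·ln(34.8 − 10) − 305.0 = 138.5·ln 24.8 − 305.0 = 138.5·3.2108 − 305.0 = 139.702.
Rounded: 140.

140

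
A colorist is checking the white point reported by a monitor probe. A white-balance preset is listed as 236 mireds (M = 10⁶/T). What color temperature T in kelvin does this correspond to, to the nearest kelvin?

4237 K

T = 10⁶ / 236 = 4237.29 K → 4237 K.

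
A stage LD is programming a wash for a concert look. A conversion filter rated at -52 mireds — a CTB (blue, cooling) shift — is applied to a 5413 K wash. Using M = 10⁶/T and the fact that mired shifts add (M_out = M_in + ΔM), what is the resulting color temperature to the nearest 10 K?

M_in = 10⁶/5413 = 184.74 mireds.
M_out = 184.74 + (-52) = 132.74 mireds.
T_out = 10⁶/132.74 = 7533.5 K → 7530 K.

7530 K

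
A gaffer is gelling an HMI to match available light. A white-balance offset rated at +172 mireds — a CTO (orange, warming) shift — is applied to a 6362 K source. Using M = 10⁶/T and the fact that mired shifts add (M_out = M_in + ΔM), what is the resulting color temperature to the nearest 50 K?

3050 K

M_in = 10⁶/6362 = 157.18 mireds.
M_out = 157.18 + (+172) = 329.18 mireds.
T_out = 10⁶/329.18 = 3037.8 K → 3050 K.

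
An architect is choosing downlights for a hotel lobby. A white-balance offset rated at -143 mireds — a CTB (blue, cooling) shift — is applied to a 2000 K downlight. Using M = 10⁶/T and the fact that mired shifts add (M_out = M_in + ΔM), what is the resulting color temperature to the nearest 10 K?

2800 K

M_in = 10⁶/2000 = 500.00 mireds.
M_out = 500.00 + (-143) = 357.00 mireds.
T_out = 10⁶/357.00 = 2801.1 K → 2800 K.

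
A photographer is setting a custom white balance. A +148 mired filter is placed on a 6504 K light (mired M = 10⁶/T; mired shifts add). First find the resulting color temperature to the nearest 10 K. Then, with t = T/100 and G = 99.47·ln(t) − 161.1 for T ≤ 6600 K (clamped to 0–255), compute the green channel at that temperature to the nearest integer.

187

M_in = 10⁶/6504 = 153.75; M_out = 153.75 + (+148) = 301.75.
T_out = 10⁶/301.75 = 3314.0 K → 3310 K; t = 33.1.
G = 99.47·ln 33.1 − 161.1 = 99.47·3.4995 − 161.1 = 186.999.
Rounded: 187.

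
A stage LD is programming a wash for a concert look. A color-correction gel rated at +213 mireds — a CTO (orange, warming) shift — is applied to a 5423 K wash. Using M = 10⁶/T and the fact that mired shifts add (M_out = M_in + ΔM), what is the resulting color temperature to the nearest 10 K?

M_in = 10⁶/5423 = 184.40 mireds.
M_out = 184.40 + (+213) = 397.40 mireds.
T_out = 10⁶/397.40 = 2516.4 K → 2520 K.

2520 K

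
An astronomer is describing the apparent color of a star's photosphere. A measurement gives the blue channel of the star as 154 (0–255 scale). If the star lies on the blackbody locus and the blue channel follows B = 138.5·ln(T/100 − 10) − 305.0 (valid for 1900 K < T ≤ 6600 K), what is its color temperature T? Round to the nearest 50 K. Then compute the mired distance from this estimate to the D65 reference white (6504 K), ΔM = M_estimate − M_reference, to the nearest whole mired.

+113 mireds

ln(t − 10) = (154 + 305.0) / 138.5 = 3.3141.
t − 10 = e^3.3141 = 27.497, so t = 37.497.
T = 100·t = 3750 K → 3750 K to the nearest 50 K.
M_estimate = 10⁶/3750 = 266.67; M_reference = 10⁶/6504 = 153.75.
ΔM = 266.67 − 153.75 = 112.92 → +113 mireds.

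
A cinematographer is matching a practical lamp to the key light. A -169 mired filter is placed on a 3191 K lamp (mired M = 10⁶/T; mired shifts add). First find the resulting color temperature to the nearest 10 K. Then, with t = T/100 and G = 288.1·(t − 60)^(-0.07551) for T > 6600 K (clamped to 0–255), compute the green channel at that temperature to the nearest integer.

243

M_in = 10⁶/3191 = 313.38; M_out = 313.38 + (-169) = 144.38.
T_out = 10⁶/144.38 = 6926.1 K → 6930 K; t = 69.3.
G = 288.1·(69.3 − 60)^(-0.07551) = 288.1·9.3^(-0.07551) = 288.1·0.84503 = 243.452.
Rounded: 243.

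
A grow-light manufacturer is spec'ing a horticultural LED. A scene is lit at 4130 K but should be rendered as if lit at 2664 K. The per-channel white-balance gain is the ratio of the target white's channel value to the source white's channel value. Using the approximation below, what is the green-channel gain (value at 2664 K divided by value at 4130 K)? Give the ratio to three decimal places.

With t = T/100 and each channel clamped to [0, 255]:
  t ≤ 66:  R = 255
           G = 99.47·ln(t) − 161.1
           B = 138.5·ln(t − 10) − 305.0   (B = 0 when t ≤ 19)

At 4130 K (t = 41.3):
  G = 99.47·ln 41.3 − 161.1 = 99.47·3.7209 − 161.1 = 209.014.
At 2664 K (t = 26.64):
  G = 99.47·ln 26.64 − 161.1 = 99.47·3.2824 − 161.1 = 165.402.
Gain = 165.402 / 209.014 = 0.7913 → 0.791.

0.791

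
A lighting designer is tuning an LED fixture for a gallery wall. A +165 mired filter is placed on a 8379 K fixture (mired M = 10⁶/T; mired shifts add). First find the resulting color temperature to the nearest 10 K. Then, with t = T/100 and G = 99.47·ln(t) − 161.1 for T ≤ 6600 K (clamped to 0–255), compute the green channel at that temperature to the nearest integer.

M_in = 10⁶/8379 = 119.35; M_out = 119.35 + (+165) = 284.35.
T_out = 10⁶/284.35 = 3516.8 K → 3520 K; t = 35.2.
G = 99.47·ln 35.2 − 161.1 = 99.47·3.5610 − 161.1 = 193.117.
Rounded: 193.

193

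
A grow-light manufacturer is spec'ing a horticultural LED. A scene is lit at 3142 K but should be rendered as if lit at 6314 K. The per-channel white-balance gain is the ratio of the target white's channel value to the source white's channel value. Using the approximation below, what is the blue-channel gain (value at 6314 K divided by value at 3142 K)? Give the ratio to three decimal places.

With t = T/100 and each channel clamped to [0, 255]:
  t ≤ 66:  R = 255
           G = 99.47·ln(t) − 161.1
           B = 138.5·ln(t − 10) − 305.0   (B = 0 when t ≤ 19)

At 3142 K (t = 31.42):
  B = 138.5·ln(31.42 − 10) − 305.0 = 138.5·ln 21.42 − 305.0 = 138.5·3.0643 − 305.0 = 119.409.
At 6314 K (t = 63.14):
  B = 138.5·ln(63.14 − 10) − 305.0 = 138.5·ln 53.14 − 305.0 = 138.5·3.9729 − 305.0 = 245.251.
Gain = 245.251 / 119.409 = 2.0539 → 2.054.

2.054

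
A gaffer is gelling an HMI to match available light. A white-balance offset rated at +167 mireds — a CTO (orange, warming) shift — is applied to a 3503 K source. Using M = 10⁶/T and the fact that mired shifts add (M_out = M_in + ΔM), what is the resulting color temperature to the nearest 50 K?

M_in = 10⁶/3503 = 285.47 mireds.
M_out = 285.47 + (+167) = 452.47 mireds.
T_out = 10⁶/452.47 = 2210.1 K → 2200 K.

2200 K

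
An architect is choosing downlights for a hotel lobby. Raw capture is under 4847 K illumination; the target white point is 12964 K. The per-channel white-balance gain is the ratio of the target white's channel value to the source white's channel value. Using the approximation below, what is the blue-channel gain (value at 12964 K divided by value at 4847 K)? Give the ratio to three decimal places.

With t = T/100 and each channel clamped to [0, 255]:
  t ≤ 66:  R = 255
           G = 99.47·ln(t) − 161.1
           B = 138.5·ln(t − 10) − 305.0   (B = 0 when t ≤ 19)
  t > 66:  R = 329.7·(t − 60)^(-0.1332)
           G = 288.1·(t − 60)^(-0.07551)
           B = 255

1.272

At 4847 K (t = 48.47):
  B = 138.5·ln(48.47 − 10) − 305.0 = 138.5·ln 38.47 − 305.0 = 138.5·3.6499 − 305.0 = 200.508.
At 12964 K (t = 129.64):
  B = 255 by definition for t > 66.
Gain = 255.000 / 200.508 = 1.2718 → 1.272.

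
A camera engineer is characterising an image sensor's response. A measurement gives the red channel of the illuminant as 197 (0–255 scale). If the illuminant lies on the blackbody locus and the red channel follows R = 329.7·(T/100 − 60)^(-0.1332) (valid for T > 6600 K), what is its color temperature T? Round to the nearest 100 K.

10800 K

(t − 60)^(-0.1332) = 197/329.7 = 0.59751.
t − 60 = 0.59751^(1/-0.1332) = 0.59751^(-7.508) = 47.761, so t = 107.761.
T = 100·t = 10776 K → 10800 K to the nearest 100 K.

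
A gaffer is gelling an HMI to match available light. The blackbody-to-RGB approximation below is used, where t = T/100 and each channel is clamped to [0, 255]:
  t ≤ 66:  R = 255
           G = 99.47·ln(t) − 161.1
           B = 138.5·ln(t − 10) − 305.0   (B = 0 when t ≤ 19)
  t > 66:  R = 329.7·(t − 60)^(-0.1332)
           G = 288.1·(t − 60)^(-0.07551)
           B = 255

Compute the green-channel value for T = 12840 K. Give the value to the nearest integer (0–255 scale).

209

t = 12840/100 = 128.4; the t > 66 branch applies.
G = 288.1·(128.4 − 60)^(-0.07551) = 288.1·68.4^(-0.07551) = 288.1·0.72683 = 209.401.
Rounded: 209.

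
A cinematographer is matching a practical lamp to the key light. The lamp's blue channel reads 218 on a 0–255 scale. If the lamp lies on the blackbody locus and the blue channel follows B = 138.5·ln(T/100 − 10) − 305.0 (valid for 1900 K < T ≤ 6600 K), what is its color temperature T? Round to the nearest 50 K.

5350 K

ln(t − 10) = (218 + 305.0) / 138.5 = 3.7762.
t − 10 = e^3.7762 = 43.649, so t = 53.649.
T = 100·t = 5365 K → 5350 K to the nearest 50 K.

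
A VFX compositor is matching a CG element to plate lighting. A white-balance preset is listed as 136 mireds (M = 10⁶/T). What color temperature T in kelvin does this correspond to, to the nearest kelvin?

7353 K

T = 10⁶ / 136 = 7352.94 K → 7353 K.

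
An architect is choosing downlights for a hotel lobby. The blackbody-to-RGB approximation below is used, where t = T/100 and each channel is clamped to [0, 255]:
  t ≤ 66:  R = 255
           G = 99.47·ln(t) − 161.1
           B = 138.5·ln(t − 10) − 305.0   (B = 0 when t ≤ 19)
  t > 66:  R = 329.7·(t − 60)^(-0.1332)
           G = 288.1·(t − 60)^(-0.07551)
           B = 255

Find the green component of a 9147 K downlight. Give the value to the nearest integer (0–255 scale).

222

t = 9147/100 = 91.47; the t > 66 branch applies.
G = 288.1·(91.47 − 60)^(-0.07551) = 288.1·31.47^(-0.07551) = 288.1·0.77072 = 222.043.
Rounded: 222.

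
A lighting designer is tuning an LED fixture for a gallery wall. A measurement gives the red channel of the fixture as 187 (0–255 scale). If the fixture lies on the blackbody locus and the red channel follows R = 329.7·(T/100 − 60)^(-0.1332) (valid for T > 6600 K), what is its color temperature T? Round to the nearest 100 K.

13100 K

(t − 60)^(-0.1332) = 187/329.7 = 0.56718.
t − 60 = 0.56718^(1/-0.1332) = 0.56718^(-7.508) = 70.620, so t = 130.620.
T = 100·t = 13062 K → 13100 K to the nearest 100 K.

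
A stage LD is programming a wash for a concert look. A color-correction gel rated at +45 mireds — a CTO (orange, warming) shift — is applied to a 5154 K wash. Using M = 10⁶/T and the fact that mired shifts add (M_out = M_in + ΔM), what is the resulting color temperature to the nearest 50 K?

M_in = 10⁶/5154 = 194.02 mireds.
M_out = 194.02 + (+45) = 239.02 mireds.
T_out = 10⁶/239.02 = 4183.7 K → 4200 K.

4200 K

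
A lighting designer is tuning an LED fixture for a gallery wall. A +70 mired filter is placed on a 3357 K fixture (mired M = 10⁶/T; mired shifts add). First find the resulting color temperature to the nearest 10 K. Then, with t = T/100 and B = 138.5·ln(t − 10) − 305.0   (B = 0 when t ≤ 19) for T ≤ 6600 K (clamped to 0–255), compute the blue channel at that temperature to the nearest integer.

89

M_in = 10⁶/3357 = 297.89; M_out = 297.89 + (+70) = 367.89.
T_out = 10⁶/367.89 = 2718.2 K → 2720 K; t = 27.2.
B = 138.5·ln(27.2 − 10) − 305.0 = 138.5·ln 17.2 − 305.0 = 138.5·2.8449 − 305.0 = 89.020.
Rounded: 89.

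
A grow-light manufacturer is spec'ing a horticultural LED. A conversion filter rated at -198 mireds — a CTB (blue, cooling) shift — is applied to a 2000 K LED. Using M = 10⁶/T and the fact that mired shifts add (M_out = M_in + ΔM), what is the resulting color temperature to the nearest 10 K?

3310 K

M_in = 10⁶/2000 = 500.00 mireds.
M_out = 500.00 + (-198) = 302.00 mireds.
T_out = 10⁶/302.00 = 3311.3 K → 3310 K.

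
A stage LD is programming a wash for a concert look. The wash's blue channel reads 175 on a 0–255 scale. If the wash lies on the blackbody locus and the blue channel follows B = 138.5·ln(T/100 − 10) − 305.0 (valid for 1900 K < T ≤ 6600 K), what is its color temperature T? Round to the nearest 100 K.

ln(t − 10) = (175 + 305.0) / 138.5 = 3.4657.
t − 10 = e^3.4657 = 31.999, so t = 41.999.
T = 100·t = 4200 K → 4200 K to the nearest 100 K.

4200 K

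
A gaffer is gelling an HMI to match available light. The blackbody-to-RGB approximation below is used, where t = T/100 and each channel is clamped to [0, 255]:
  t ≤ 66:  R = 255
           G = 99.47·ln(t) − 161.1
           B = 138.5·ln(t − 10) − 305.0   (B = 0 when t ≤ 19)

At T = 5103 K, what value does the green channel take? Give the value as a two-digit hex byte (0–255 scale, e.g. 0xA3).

t = 5103/100 = 51.03; the t ≤ 66 branch applies.
G = 99.47·ln 51.03 − 161.1 = 99.47·3.9324 − 161.1 = 230.057.
Rounded: 230; in hex, 0xE6.

0xE6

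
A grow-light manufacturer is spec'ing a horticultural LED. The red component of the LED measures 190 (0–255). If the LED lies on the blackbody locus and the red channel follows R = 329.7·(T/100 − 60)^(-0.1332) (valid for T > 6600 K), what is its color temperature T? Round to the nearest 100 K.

12300 K

(t − 60)^(-0.1332) = 190/329.7 = 0.57628.
t − 60 = 0.57628^(1/-0.1332) = 0.57628^(-7.508) = 62.667, so t = 122.667.
T = 100·t = 12267 K → 12300 K to the nearest 100 K.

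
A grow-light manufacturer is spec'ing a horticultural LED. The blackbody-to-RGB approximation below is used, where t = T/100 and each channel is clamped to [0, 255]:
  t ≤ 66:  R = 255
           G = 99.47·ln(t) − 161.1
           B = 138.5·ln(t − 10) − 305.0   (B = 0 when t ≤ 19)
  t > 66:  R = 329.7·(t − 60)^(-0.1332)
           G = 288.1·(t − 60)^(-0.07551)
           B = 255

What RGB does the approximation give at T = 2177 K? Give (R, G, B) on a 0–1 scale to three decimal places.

t = 2177/100 = 21.77; the t ≤ 66 branch applies.
R = 255 by definition for t ≤ 66.
G = 99.47·ln 21.77 − 161.1 = 99.47·3.0805 − 161.1 = 145.321.
B = 138.5·ln(21.77 − 10) − 305.0 = 138.5·ln 11.77 − 305.0 = 138.5·2.4656 − 305.0 = 36.479.
Dividing each by 255: (1.0000, 0.5699, 0.1431) → (1.000, 0.570, 0.143).

(1.000, 0.570, 0.143)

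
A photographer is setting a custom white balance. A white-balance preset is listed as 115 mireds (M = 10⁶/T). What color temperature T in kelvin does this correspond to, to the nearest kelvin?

T = 10⁶ / 115 = 8695.65 K → 8696 K.

8696 K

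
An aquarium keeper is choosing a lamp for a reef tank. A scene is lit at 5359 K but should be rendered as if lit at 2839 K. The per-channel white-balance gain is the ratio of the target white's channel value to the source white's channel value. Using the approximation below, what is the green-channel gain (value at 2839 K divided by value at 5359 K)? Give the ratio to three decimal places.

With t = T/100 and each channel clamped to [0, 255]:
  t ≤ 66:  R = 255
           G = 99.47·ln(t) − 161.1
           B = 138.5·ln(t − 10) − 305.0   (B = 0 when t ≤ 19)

At 5359 K (t = 53.59):
  G = 99.47·ln 53.59 − 161.1 = 99.47·3.9814 − 161.1 = 234.926.
At 2839 K (t = 28.39):
  G = 99.47·ln 28.39 − 161.1 = 99.47·3.3460 − 161.1 = 171.730.
Gain = 171.730 / 234.926 = 0.7310 → 0.731.

0.731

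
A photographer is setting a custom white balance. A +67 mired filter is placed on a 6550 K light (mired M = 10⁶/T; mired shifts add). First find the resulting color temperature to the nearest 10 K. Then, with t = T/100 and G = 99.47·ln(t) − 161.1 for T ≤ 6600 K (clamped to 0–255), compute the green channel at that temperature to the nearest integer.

219

M_in = 10⁶/6550 = 152.67; M_out = 152.67 + (+67) = 219.67.
T_out = 10⁶/219.67 = 4552.2 K → 4550 K; t = 45.5.
G = 99.47·ln 45.5 − 161.1 = 99.47·3.8177 − 161.1 = 218.648.
Rounded: 219.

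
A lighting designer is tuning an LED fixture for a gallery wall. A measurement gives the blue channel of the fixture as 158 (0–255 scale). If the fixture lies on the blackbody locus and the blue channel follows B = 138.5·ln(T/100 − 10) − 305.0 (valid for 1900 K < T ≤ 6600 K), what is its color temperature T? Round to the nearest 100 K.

3800 K

ln(t − 10) = (158 + 305.0) / 138.5 = 3.3430.
t − 10 = e^3.3430 = 28.303, so t = 38.303.
T = 100·t = 3830 K → 3800 K to the nearest 100 K.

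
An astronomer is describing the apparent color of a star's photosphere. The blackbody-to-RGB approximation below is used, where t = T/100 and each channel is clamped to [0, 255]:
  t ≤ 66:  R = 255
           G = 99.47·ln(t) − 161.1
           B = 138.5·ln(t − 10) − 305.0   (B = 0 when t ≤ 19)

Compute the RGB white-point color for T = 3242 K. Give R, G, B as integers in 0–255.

t = 3242/100 = 32.42; the t ≤ 66 branch applies.
R = 255 by definition for t ≤ 66.
G = 99.47·ln 32.42 − 161.1 = 99.47·3.4788 − 161.1 = 184.934.
B = 138.5·ln(32.42 − 10) − 305.0 = 138.5·ln 22.42 − 305.0 = 138.5·3.1100 − 305.0 = 125.729.
Rounded: (255, 185, 126).

R=255, G=185, B=126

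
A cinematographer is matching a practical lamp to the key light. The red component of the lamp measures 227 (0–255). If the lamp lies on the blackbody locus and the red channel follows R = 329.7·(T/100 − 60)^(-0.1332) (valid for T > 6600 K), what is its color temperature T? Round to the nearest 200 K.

7600 K

(t − 60)^(-0.1332) = 227/329.7 = 0.68850.
t − 60 = 0.68850^(1/-0.1332) = 0.68850^(-7.508) = 16.478, so t = 76.478.
T = 100·t = 7648 K → 7600 K to the nearest 200 K.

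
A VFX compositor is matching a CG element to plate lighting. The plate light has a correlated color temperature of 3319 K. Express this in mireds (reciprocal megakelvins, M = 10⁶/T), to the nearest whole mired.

301 mireds

M = 10⁶ / 3319 = 301.296 → 301 mireds.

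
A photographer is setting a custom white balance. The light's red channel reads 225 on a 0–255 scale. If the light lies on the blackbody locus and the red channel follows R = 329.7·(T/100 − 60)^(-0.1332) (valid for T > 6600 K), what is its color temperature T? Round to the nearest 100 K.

7800 K

(t − 60)^(-0.1332) = 225/329.7 = 0.68244.
t − 60 = 0.68244^(1/-0.1332) = 0.68244^(-7.508) = 17.610, so t = 77.610.
T = 100·t = 7761 K → 7800 K to the nearest 100 K.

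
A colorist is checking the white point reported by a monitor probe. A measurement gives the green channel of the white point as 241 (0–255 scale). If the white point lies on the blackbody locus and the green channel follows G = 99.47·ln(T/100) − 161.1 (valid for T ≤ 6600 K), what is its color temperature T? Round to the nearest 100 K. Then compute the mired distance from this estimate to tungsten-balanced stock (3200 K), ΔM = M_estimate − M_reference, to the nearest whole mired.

-137 mireds

ln t = (241 + 161.1) / 99.47 = 4.0424.
t = e^4.0424 = 56.964.
T = 100·t = 5696 K → 5700 K to the nearest 100 K.
M_estimate = 10⁶/5700 = 175.44; M_reference = 10⁶/3200 = 312.50.
ΔM = 175.44 − 312.50 = -137.06 → -137 mireds.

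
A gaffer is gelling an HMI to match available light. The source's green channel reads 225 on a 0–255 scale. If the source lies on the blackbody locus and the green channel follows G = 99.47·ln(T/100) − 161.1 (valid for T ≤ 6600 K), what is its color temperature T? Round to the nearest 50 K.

4850 K

ln t = (225 + 161.1) / 99.47 = 3.8816.
t = e^3.8816 = 48.500.
T = 100·t = 4850 K → 4850 K to the nearest 50 K.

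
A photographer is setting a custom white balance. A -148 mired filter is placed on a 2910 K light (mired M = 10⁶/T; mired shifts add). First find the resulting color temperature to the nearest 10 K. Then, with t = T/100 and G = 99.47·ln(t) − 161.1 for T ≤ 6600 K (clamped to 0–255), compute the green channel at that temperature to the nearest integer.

230

M_in = 10⁶/2910 = 343.64; M_out = 343.64 + (-148) = 195.64.
T_out = 10⁶/195.64 = 5111.4 K → 5110 K; t = 51.1.
G = 99.47·ln 51.1 − 161.1 = 99.47·3.9338 − 161.1 = 230.194.
Rounded: 230.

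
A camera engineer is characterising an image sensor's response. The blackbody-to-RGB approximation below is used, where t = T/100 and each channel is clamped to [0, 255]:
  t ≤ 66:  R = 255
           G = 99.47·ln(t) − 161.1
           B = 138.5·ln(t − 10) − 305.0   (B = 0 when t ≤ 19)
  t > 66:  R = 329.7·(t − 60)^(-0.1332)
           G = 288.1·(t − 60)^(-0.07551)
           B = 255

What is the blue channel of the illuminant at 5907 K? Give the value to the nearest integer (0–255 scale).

234

t = 5907/100 = 59.07; the t ≤ 66 branch applies.
B = 138.5·ln(59.07 − 10) − 305.0 = 138.5·ln 49.07 − 305.0 = 138.5·3.8932 − 305.0 = 234.215.
Rounded: 234.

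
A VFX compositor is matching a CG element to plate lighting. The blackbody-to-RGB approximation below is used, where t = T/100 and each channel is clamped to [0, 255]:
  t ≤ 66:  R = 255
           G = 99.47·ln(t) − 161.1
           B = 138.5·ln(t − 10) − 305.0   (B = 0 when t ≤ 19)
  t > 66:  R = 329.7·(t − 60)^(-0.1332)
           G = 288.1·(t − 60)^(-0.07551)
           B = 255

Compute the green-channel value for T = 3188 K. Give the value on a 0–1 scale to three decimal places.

0.719

t = 3188/100 = 31.88; the t ≤ 66 branch applies.
G = 99.47·ln 31.88 − 161.1 = 99.47·3.4620 − 161.1 = 183.263.
On a 0–1 scale: 183.263/255 = 0.7187 → 0.719.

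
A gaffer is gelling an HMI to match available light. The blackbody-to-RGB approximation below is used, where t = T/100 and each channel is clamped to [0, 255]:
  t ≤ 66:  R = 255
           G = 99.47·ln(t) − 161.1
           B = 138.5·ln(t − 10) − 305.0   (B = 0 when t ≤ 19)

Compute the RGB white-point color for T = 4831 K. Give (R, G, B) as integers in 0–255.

t = 4831/100 = 48.31; the t ≤ 66 branch applies.
R = 255 by definition for t ≤ 66.
G = 99.47·ln 48.31 − 161.1 = 99.47·3.8776 − 161.1 = 224.609.
B = 138.5·ln(48.31 − 10) − 305.0 = 138.5·ln 38.31 − 305.0 = 138.5·3.6457 − 305.0 = 199.931.
Rounded: (255, 225, 200).

(255, 225, 200)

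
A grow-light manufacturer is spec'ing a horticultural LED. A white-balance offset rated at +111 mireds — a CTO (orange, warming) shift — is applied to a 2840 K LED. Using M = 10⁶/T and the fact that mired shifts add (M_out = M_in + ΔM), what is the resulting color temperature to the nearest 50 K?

M_in = 10⁶/2840 = 352.11 mireds.
M_out = 352.11 + (+111) = 463.11 mireds.
T_out = 10⁶/463.11 = 2159.3 K → 2150 K.

2150 K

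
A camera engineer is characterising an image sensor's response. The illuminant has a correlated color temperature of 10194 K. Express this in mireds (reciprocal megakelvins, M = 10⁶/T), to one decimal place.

M = 10⁶ / 10194 = 98.097 → 98.1 mireds.

98.1 mireds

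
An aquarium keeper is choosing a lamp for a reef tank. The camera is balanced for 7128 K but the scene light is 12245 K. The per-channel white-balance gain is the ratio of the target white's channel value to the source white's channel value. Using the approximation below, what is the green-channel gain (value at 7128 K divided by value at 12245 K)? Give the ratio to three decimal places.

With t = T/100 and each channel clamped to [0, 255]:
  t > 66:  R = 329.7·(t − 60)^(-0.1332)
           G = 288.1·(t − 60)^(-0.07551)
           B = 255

1.138

At 12245 K (t = 122.45):
  G = 288.1·(122.45 − 60)^(-0.07551) = 288.1·62.45^(-0.07551) = 288.1·0.73185 = 210.845.
At 7128 K (t = 71.28):
  G = 288.1·(71.28 − 60)^(-0.07551) = 288.1·11.28^(-0.07551) = 288.1·0.83280 = 239.929.
Gain = 239.929 / 210.845 = 1.1379 → 1.138.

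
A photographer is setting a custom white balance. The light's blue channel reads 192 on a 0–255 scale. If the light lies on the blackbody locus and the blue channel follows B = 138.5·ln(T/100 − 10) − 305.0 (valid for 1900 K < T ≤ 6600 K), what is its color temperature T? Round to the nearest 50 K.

4600 K

ln(t − 10) = (192 + 305.0) / 138.5 = 3.5884.
t − 10 = e^3.5884 = 36.178, so t = 46.178.
T = 100·t = 4618 K → 4600 K to the nearest 50 K.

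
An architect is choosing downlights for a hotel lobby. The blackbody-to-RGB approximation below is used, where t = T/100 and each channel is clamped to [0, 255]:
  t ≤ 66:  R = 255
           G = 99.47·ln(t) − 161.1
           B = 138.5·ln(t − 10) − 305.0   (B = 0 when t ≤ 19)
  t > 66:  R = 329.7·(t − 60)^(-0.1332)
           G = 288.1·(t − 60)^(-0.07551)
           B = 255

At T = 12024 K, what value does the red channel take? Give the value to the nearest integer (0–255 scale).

191

t = 12024/100 = 120.24; the t > 66 branch applies.
R = 329.7·(120.24 − 60)^(-0.1332) = 329.7·60.24^(-0.1332) = 329.7·0.57932 = 191.002.
Rounded: 191.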